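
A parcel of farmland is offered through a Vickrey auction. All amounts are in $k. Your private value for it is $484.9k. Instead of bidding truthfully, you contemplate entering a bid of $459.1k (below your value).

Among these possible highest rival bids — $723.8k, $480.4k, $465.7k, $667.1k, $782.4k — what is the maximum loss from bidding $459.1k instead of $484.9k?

$19.2k

$723.8k: same outcome either way → loss $0k.
$480.4k: truthful gives $4.5k, deviation gives $0k → loss $4.5k.
$465.7k: truthful gives $19.2k, deviation gives $0k → loss $19.2k.
$667.1k: same outcome either way → loss $0k.
$782.4k: same outcome either way → loss $0k.
Maximum loss: $19.2k.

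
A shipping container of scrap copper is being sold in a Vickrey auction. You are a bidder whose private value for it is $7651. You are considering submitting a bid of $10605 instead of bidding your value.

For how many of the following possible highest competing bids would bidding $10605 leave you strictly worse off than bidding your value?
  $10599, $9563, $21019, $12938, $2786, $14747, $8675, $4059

The deviation hurts exactly when the highest competing bid lies strictly between $7651 and $10605 — overbidding then wins at a price above your value.
$10599: inside the interval → strictly worse (loss $2948).
$9563: inside the interval → strictly worse (loss $1912).
$21019: above both → same outcome either way.
$12938: above both → same outcome either way.
$2786: below both → same outcome either way.
$14747: above both → same outcome either way.
$8675: inside the interval → strictly worse (loss $1024).
$4059: below both → same outcome either way.
Count: 3.

3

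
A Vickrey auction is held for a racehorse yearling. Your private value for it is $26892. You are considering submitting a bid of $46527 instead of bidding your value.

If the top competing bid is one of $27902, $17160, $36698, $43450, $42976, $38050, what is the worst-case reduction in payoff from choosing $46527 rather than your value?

$27902: truthful gives $0, deviation gives −$1010 → loss $1010.
$17160: same outcome either way → loss $0.
$36698: truthful gives $0, deviation gives −$9806 → loss $9806.
$43450: truthful gives $0, deviation gives −$16558 → loss $16558.
$42976: truthful gives $0, deviation gives −$16084 → loss $16084.
$38050: truthful gives $0, deviation gives −$11158 → loss $11158.
Maximum loss: $16558.

$16558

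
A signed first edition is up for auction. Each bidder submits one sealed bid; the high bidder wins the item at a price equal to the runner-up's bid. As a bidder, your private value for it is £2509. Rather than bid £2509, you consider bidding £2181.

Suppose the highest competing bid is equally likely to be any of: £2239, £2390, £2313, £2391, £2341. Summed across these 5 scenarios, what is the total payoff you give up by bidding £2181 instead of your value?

The deviation costs you only when the competing bid falls strictly between £2181 and £2509; elsewhere both bids give the same outcome.
£2239: truthful payoff £270, deviation payoff £0 → loss £270.
£2390: truthful payoff £119, deviation payoff £0 → loss £119.
£2313: truthful payoff £196, deviation payoff £0 → loss £196.
£2391: truthful payoff £118, deviation payoff £0 → loss £118.
£2341: truthful payoff £168, deviation payoff £0 → loss £168.
Total loss = £270 + £119 + £196 + £118 + £168 = £871.

£871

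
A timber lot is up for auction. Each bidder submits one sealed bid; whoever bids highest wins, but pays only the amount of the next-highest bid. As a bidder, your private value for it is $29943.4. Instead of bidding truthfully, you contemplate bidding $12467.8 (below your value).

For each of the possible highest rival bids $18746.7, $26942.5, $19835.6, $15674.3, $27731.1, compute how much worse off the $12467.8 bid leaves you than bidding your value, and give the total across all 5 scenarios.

$40786.8

The deviation costs you only when the competing bid falls strictly between $12467.8 and $29943.4; elsewhere both bids give the same outcome.
$18746.7: truthful payoff $11196.7, deviation payoff $0 → loss $11196.7.
$26942.5: truthful payoff $3000.9, deviation payoff $0 → loss $3000.9.
$19835.6: truthful payoff $10107.8, deviation payoff $0 → loss $10107.8.
$15674.3: truthful payoff $14269.1, deviation payoff $0 → loss $14269.1.
$27731.1: truthful payoff $2212.3, deviation payoff $0 → loss $2212.3.
Total loss = $11196.7 + $3000.9 + $10107.8 + $14269.1 + $2212.3 = $40786.8.
Because the price is fixed by the runner-up's bid, deviating from your value can only change a good outcome into a bad one — never the reverse.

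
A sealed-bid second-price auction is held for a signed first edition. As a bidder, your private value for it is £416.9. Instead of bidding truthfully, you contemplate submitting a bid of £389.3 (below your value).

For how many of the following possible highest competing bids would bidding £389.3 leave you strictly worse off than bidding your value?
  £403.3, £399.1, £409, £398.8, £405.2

The deviation hurts exactly when the highest competing bid lies strictly between £389.3 and £416.9 — underbidding then forfeits a profitable win.
£403.3: inside the interval → strictly worse (loss £13.6).
£399.1: inside the interval → strictly worse (loss £17.8).
£409: inside the interval → strictly worse (loss £7.9).
£398.8: inside the interval → strictly worse (loss £18.1).
£405.2: inside the interval → strictly worse (loss £11.7).
Count: 5.

5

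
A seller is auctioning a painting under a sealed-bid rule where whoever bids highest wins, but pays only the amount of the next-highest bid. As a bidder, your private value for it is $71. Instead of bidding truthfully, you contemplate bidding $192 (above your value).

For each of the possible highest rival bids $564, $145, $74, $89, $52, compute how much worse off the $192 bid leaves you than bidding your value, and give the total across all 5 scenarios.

The deviation costs you only when the competing bid falls strictly between $71 and $192; elsewhere both bids give the same outcome.
$564: outcomes coincide → loss $0.
$145: truthful payoff $0, deviation payoff −$74 → loss $74.
$74: truthful payoff $0, deviation payoff −$3 → loss $3.
$89: truthful payoff $0, deviation payoff −$18 → loss $18.
$52: outcomes coincide → loss $0.
Total loss = $74 + $3 + $18 = $95.
In a second-price auction your bid sets only whether you win, not what you pay, so bidding your true value is weakly dominant.

$95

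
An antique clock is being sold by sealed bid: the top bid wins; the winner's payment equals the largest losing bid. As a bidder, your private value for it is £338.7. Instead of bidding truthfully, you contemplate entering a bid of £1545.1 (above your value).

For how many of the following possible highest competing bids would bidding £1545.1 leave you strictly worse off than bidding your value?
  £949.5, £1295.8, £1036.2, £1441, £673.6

5

The deviation hurts exactly when the highest competing bid lies strictly between £338.7 and £1545.1 — overbidding then wins at a price above your value.
£949.5: inside the interval → strictly worse (loss £610.8).
£1295.8: inside the interval → strictly worse (loss £957.1).
£1036.2: inside the interval → strictly worse (loss £697.5).
£1441: inside the interval → strictly worse (loss £1102.3).
£673.6: inside the interval → strictly worse (loss £334.9).
Count: 5.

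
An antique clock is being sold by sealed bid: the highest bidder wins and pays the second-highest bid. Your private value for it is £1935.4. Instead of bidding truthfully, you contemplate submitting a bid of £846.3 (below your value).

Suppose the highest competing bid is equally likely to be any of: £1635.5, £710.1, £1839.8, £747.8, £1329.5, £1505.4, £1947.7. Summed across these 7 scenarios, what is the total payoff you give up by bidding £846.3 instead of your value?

The deviation costs you only when the competing bid falls strictly between £846.3 and £1935.4; elsewhere both bids give the same outcome.
£1635.5: truthful payoff £299.9, deviation payoff £0 → loss £299.9.
£710.1: outcomes coincide → loss £0.
£1839.8: truthful payoff £95.6, deviation payoff £0 → loss £95.6.
£747.8: outcomes coincide → loss £0.
£1329.5: truthful payoff £605.9, deviation payoff £0 → loss £605.9.
£1505.4: truthful payoff £430, deviation payoff £0 → loss £430.
£1947.7: outcomes coincide → loss £0.
Total loss = £299.9 + £95.6 + £605.9 + £430 = £1431.4.
In a second-price auction your bid sets only whether you win, not what you pay, so bidding your true value is weakly dominant.

£1431.4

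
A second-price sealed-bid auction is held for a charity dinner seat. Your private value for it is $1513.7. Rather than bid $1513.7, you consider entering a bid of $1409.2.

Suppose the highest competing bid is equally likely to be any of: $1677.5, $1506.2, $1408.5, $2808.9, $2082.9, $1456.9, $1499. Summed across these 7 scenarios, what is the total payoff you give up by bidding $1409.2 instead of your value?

$79

The deviation costs you only when the competing bid falls strictly between $1409.2 and $1513.7; elsewhere both bids give the same outcome.
$1677.5: outcomes coincide → loss $0.
$1506.2: truthful payoff $7.5, deviation payoff $0 → loss $7.5.
$1408.5: outcomes coincide → loss $0.
$2808.9: outcomes coincide → loss $0.
$2082.9: outcomes coincide → loss $0.
$1456.9: truthful payoff $56.8, deviation payoff $0 → loss $56.8.
$1499: truthful payoff $14.7, deviation payoff $0 → loss $14.7.
Total loss = $7.5 + $56.8 + $14.7 = $79.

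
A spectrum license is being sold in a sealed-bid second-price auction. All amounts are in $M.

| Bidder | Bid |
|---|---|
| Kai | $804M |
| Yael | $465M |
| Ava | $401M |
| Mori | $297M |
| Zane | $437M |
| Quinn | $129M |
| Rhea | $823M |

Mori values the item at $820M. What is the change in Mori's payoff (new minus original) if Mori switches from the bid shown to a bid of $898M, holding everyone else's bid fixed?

−$3M

The highest bid among the other bidders is $823M; Mori's bid doesn't change that.
Original bid $297M: Mori is not highest (top rival bid is $823M); payoff $0M.
Alternative bid $898M: Mori is highest, pays the top rival bid $823M; payoff $820M − $823M = −$3M.
Change in payoff = −$3M − ($0M) = −$3M.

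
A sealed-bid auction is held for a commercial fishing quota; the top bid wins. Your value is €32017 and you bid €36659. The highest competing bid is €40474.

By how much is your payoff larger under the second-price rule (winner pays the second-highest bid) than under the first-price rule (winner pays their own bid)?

€0

Your bid €36659 is below €40474, so you lose under either rule.
Payoff is €0 in both cases; difference = €0.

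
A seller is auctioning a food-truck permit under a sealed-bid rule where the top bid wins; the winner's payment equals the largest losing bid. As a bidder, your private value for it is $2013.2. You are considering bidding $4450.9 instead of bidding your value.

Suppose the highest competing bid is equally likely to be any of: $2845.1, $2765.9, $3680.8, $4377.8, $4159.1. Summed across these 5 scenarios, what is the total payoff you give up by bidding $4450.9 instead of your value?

The deviation costs you only when the competing bid falls strictly between $2013.2 and $4450.9; elsewhere both bids give the same outcome.
$2845.1: truthful payoff $0, deviation payoff −$831.9 → loss $831.9.
$2765.9: truthful payoff $0, deviation payoff −$752.7 → loss $752.7.
$3680.8: truthful payoff $0, deviation payoff −$1667.6 → loss $1667.6.
$4377.8: truthful payoff $0, deviation payoff −$2364.6 → loss $2364.6.
$4159.1: truthful payoff $0, deviation payoff −$2145.9 → loss $2145.9.
Total loss = $831.9 + $752.7 + $1667.6 + $2364.6 + $2145.9 = $7762.7.
Truthful bidding weakly dominates here: raising your bid can only win items priced above your value, and lowering it can only forfeit items priced below.

$7762.7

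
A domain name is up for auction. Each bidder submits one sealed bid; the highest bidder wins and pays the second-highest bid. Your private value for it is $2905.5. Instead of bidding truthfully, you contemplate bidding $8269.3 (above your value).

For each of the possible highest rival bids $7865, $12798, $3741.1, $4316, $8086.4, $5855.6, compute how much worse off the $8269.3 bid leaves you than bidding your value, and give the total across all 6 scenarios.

The deviation costs you only when the competing bid falls strictly between $2905.5 and $8269.3; elsewhere both bids give the same outcome.
$7865: truthful payoff $0, deviation payoff −$4959.5 → loss $4959.5.
$12798: outcomes coincide → loss $0.
$3741.1: truthful payoff $0, deviation payoff −$835.6 → loss $835.6.
$4316: truthful payoff $0, deviation payoff −$1410.5 → loss $1410.5.
$8086.4: truthful payoff $0, deviation payoff −$5180.9 → loss $5180.9.
$5855.6: truthful payoff $0, deviation payoff −$2950.1 → loss $2950.1.
Total loss = $4959.5 + $835.6 + $1410.5 + $5180.9 + $2950.1 = $15336.6.

$15336.6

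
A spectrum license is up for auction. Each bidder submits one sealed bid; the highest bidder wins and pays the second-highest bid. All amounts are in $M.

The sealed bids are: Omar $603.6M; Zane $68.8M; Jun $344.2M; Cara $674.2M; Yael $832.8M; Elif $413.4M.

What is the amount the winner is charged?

$674.2M

Highest bid: Yael at $832.8M, so Yael wins.
Second-highest bid: Cara at $674.2M — that is the price the winner pays.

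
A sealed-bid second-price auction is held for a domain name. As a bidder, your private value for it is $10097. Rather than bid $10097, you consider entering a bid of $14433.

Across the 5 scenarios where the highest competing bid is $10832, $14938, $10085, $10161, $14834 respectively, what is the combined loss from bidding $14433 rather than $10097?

The deviation costs you only when the competing bid falls strictly between $10097 and $14433; elsewhere both bids give the same outcome.
$10832: truthful payoff $0, deviation payoff −$735 → loss $735.
$14938: outcomes coincide → loss $0.
$10085: outcomes coincide → loss $0.
$10161: truthful payoff $0, deviation payoff −$64 → loss $64.
$14834: outcomes coincide → loss $0.
Total loss = $735 + $64 = $799.
Truthful bidding weakly dominates here: raising your bid can only win items priced above your value, and lowering it can only forfeit items priced below.

$799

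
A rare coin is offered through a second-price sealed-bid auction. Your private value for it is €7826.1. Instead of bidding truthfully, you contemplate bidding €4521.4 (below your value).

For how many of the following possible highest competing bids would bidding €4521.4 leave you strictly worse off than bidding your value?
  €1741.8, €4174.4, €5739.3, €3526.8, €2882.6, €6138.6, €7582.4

3

The deviation hurts exactly when the highest competing bid lies strictly between €4521.4 and €7826.1 — underbidding then forfeits a profitable win.
€1741.8: below both → same outcome either way.
€4174.4: below both → same outcome either way.
€5739.3: inside the interval → strictly worse (loss €2086.8).
€3526.8: below both → same outcome either way.
€2882.6: below both → same outcome either way.
€6138.6: inside the interval → strictly worse (loss €1687.5).
€7582.4: inside the interval → strictly worse (loss €243.7).
Count: 3.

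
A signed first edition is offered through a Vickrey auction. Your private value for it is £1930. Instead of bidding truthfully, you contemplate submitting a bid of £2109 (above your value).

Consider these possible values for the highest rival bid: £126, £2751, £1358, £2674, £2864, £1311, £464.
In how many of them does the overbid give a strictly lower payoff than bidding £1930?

0

The deviation hurts exactly when the highest competing bid lies strictly between £1930 and £2109 — overbidding then wins at a price above your value.
£126: below both → same outcome either way.
£2751: above both → same outcome either way.
£1358: below both → same outcome either way.
£2674: above both → same outcome either way.
£2864: above both → same outcome either way.
£1311: below both → same outcome either way.
£464: below both → same outcome either way.
Count: 0.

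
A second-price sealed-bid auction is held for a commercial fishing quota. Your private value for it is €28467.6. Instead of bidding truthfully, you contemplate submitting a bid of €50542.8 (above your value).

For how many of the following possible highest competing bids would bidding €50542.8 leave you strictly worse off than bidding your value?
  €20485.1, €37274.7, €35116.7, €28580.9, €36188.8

The deviation hurts exactly when the highest competing bid lies strictly between €28467.6 and €50542.8 — overbidding then wins at a price above your value.
€20485.1: below both → same outcome either way.
€37274.7: inside the interval → strictly worse (loss €8807.1).
€35116.7: inside the interval → strictly worse (loss €6649.1).
€28580.9: inside the interval → strictly worse (loss €113.3).
€36188.8: inside the interval → strictly worse (loss €7721.2).
Count: 4.

4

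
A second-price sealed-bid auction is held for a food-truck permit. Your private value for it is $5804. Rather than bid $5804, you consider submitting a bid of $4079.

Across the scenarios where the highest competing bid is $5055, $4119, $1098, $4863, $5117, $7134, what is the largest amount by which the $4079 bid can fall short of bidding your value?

$1685

$5055: truthful gives $749, deviation gives $0 → loss $749.
$4119: truthful gives $1685, deviation gives $0 → loss $1685.
$1098: same outcome either way → loss $0.
$4863: truthful gives $941, deviation gives $0 → loss $941.
$5117: truthful gives $687, deviation gives $0 → loss $687.
$7134: same outcome either way → loss $0.
Maximum loss: $1685.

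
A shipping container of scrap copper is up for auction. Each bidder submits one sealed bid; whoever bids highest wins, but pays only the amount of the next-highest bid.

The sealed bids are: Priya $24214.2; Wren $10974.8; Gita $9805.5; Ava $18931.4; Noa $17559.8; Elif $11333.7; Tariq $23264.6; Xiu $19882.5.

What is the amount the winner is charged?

Highest bid: Priya at $24214.2, so Priya wins.
Second-highest bid: Tariq at $23264.6 — that is the price the winner pays.

$23264.6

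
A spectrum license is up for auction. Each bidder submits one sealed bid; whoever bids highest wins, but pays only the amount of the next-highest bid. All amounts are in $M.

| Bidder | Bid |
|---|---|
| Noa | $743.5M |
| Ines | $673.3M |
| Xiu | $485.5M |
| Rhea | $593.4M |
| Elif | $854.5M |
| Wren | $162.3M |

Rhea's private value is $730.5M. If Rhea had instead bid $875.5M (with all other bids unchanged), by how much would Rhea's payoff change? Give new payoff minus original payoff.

−$124M

The highest bid among the other bidders is $854.5M; Rhea's bid doesn't change that.
Original bid $593.4M: Rhea is not highest (top rival bid is $854.5M); payoff $0M.
Alternative bid $875.5M: Rhea is highest, pays the top rival bid $854.5M; payoff $730.5M − $854.5M = −$124M.
Change in payoff = −$124M − ($0M) = −$124M.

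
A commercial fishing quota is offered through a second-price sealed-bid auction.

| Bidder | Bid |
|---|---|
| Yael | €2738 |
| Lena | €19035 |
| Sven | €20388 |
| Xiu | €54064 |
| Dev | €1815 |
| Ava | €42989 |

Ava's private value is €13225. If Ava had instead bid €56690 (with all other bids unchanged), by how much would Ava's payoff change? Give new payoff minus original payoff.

−€40839

The highest bid among the other bidders is €54064; Ava's bid doesn't change that.
Original bid €42989: Ava is not highest (top rival bid is €54064); payoff €0.
Alternative bid €56690: Ava is highest, pays the top rival bid €54064; payoff €13225 − €54064 = −€40839.
Change in payoff = −€40839 − (€0) = −€40839.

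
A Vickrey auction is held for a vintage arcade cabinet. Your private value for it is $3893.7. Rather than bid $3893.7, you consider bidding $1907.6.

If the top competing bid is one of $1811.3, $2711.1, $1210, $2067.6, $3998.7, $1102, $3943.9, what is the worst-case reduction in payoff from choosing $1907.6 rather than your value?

$1826.1

$1811.3: same outcome either way → loss $0.
$2711.1: truthful gives $1182.6, deviation gives $0 → loss $1182.6.
$1210: same outcome either way → loss $0.
$2067.6: truthful gives $1826.1, deviation gives $0 → loss $1826.1.
$3998.7: same outcome either way → loss $0.
$1102: same outcome either way → loss $0.
$3943.9: same outcome either way → loss $0.
Maximum loss: $1826.1.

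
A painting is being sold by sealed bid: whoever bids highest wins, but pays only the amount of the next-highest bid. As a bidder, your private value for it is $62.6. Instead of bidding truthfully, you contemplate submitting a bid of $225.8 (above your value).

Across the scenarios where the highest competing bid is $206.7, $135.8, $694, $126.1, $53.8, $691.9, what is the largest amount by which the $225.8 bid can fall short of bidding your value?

$144.1

$206.7: truthful gives $0, deviation gives −$144.1 → loss $144.1.
$135.8: truthful gives $0, deviation gives −$73.2 → loss $73.2.
$694: same outcome either way → loss $0.
$126.1: truthful gives $0, deviation gives −$63.5 → loss $63.5.
$53.8: same outcome either way → loss $0.
$691.9: same outcome either way → loss $0.
Maximum loss: $144.1.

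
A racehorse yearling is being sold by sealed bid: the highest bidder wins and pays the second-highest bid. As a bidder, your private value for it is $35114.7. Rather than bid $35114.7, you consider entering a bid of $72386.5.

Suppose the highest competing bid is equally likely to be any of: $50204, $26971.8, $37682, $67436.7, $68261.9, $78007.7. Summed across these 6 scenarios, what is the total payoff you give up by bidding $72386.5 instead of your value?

The deviation costs you only when the competing bid falls strictly between $35114.7 and $72386.5; elsewhere both bids give the same outcome.
$50204: truthful payoff $0, deviation payoff −$15089.3 → loss $15089.3.
$26971.8: outcomes coincide → loss $0.
$37682: truthful payoff $0, deviation payoff −$2567.3 → loss $2567.3.
$67436.7: truthful payoff $0, deviation payoff −$32322 → loss $32322.
$68261.9: truthful payoff $0, deviation payoff −$33147.2 → loss $33147.2.
$78007.7: outcomes coincide → loss $0.
Total loss = $15089.3 + $2567.3 + $32322 + $33147.2 = $83125.8.

$83125.8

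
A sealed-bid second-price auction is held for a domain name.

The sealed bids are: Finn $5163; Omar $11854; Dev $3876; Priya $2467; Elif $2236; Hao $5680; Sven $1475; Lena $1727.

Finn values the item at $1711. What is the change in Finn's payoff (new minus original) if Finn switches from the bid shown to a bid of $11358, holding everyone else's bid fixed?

The highest bid among the other bidders is $11854; Finn's bid doesn't change that.
Original bid $5163: Finn is not highest (top rival bid is $11854); payoff $0.
Alternative bid $11358: Finn is not highest (top rival bid is $11854); payoff $0.
Change in payoff = $0 − ($0) = $0.

$0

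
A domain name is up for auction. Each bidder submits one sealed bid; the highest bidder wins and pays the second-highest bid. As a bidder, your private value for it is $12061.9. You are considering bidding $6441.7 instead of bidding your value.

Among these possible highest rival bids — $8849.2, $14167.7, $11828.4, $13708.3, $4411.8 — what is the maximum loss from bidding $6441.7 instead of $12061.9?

$8849.2: truthful gives $3212.7, deviation gives $0 → loss $3212.7.
$14167.7: same outcome either way → loss $0.
$11828.4: truthful gives $233.5, deviation gives $0 → loss $233.5.
$13708.3: same outcome either way → loss $0.
$4411.8: same outcome either way → loss $0.
Maximum loss: $3212.7.

$3212.7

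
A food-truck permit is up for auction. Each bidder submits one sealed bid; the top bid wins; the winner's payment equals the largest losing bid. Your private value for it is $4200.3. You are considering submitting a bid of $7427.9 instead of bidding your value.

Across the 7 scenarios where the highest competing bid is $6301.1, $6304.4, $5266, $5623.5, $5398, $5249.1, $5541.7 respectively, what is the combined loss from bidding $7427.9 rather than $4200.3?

The deviation costs you only when the competing bid falls strictly between $4200.3 and $7427.9; elsewhere both bids give the same outcome.
$6301.1: truthful payoff $0, deviation payoff −$2100.8 → loss $2100.8.
$6304.4: truthful payoff $0, deviation payoff −$2104.1 → loss $2104.1.
$5266: truthful payoff $0, deviation payoff −$1065.7 → loss $1065.7.
$5623.5: truthful payoff $0, deviation payoff −$1423.2 → loss $1423.2.
$5398: truthful payoff $0, deviation payoff −$1197.7 → loss $1197.7.
$5249.1: truthful payoff $0, deviation payoff −$1048.8 → loss $1048.8.
$5541.7: truthful payoff $0, deviation payoff −$1341.4 → loss $1341.4.
Total loss = $2100.8 + $2104.1 + $1065.7 + $1423.2 + $1197.7 + $1048.8 + $1341.4 = $10281.7.
Because the price is fixed by the runner-up's bid, deviating from your value can only change a good outcome into a bad one — never the reverse.

$10281.7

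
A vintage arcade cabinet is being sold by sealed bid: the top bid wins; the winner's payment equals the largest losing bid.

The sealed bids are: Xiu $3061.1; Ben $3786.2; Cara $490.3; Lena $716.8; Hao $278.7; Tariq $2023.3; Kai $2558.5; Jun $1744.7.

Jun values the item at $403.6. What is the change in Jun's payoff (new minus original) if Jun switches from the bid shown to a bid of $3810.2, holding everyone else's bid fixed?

The highest bid among the other bidders is $3786.2; Jun's bid doesn't change that.
Original bid $1744.7: Jun is not highest (top rival bid is $3786.2); payoff $0.
Alternative bid $3810.2: Jun is highest, pays the top rival bid $3786.2; payoff $403.6 − $3786.2 = −$3382.6.
Change in payoff = −$3382.6 − ($0) = −$3382.6.

−$3382.6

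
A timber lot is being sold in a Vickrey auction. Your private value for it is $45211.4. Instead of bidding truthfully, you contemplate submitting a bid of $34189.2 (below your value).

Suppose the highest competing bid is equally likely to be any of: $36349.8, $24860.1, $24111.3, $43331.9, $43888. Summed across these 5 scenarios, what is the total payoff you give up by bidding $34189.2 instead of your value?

$12064.5

The deviation costs you only when the competing bid falls strictly between $34189.2 and $45211.4; elsewhere both bids give the same outcome.
$36349.8: truthful payoff $8861.6, deviation payoff $0 → loss $8861.6.
$24860.1: outcomes coincide → loss $0.
$24111.3: outcomes coincide → loss $0.
$43331.9: truthful payoff $1879.5, deviation payoff $0 → loss $1879.5.
$43888: truthful payoff $1323.4, deviation payoff $0 → loss $1323.4.
Total loss = $8861.6 + $1879.5 + $1323.4 = $12064.5.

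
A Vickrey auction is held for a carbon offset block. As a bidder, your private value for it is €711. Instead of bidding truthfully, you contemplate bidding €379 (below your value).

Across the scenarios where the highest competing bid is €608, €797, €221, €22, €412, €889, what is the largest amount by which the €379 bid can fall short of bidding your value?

€608: truthful gives €103, deviation gives €0 → loss €103.
€797: same outcome either way → loss €0.
€221: same outcome either way → loss €0.
€22: same outcome either way → loss €0.
€412: truthful gives €299, deviation gives €0 → loss €299.
€889: same outcome either way → loss €0.
Maximum loss: €299.

€299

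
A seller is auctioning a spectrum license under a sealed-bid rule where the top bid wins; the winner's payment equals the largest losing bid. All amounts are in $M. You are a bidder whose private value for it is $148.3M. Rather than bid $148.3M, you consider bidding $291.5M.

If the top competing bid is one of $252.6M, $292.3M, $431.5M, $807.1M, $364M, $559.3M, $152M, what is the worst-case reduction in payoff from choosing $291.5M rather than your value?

$104.3M

$252.6M: truthful gives $0M, deviation gives −$104.3M → loss $104.3M.
$292.3M: same outcome either way → loss $0M.
$431.5M: same outcome either way → loss $0M.
$807.1M: same outcome either way → loss $0M.
$364M: same outcome either way → loss $0M.
$559.3M: same outcome either way → loss $0M.
$152M: truthful gives $0M, deviation gives −$3.7M → loss $3.7M.
Maximum loss: $104.3M.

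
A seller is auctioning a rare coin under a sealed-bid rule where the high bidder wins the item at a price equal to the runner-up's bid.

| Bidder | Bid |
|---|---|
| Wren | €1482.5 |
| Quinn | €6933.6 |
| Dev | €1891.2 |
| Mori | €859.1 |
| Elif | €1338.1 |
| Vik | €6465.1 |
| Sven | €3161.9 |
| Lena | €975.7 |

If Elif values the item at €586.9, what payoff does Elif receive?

€0

Highest bid: Quinn at €6933.6, so Quinn wins.
Second-highest bid: Vik at €6465.1 — that is the price the winner pays.
Elif did not win, so Elif pays nothing and receives nothing: payoff €0.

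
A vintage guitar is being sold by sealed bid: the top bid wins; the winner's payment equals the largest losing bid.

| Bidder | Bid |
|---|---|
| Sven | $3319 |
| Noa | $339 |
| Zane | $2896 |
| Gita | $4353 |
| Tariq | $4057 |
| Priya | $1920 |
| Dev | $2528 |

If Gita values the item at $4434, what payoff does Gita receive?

$377

Highest bid: Gita at $4353, so Gita wins.
Second-highest bid: Tariq at $4057 — that is the price the winner pays.
Gita's payoff = value − price = $4434 − $4057 = $377.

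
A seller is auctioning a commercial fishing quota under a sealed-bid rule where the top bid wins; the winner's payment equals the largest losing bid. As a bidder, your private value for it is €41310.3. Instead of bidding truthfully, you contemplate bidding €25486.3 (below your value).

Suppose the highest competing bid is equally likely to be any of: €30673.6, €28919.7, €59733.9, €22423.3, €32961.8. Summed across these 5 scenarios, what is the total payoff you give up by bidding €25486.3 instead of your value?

€31375.8

The deviation costs you only when the competing bid falls strictly between €25486.3 and €41310.3; elsewhere both bids give the same outcome.
€30673.6: truthful payoff €10636.7, deviation payoff €0 → loss €10636.7.
€28919.7: truthful payoff €12390.6, deviation payoff €0 → loss €12390.6.
€59733.9: outcomes coincide → loss €0.
€22423.3: outcomes coincide → loss €0.
€32961.8: truthful payoff €8348.5, deviation payoff €0 → loss €8348.5.
Total loss = €10636.7 + €12390.6 + €8348.5 = €31375.8.
Truthful bidding weakly dominates here: raising your bid can only win items priced above your value, and lowering it can only forfeit items priced below.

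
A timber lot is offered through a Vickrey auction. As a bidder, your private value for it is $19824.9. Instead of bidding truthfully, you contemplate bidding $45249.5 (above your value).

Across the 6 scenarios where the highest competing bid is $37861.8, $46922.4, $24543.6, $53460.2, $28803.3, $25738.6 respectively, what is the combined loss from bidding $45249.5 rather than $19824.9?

$37647.7

The deviation costs you only when the competing bid falls strictly between $19824.9 and $45249.5; elsewhere both bids give the same outcome.
$37861.8: truthful payoff $0, deviation payoff −$18036.9 → loss $18036.9.
$46922.4: outcomes coincide → loss $0.
$24543.6: truthful payoff $0, deviation payoff −$4718.7 → loss $4718.7.
$53460.2: outcomes coincide → loss $0.
$28803.3: truthful payoff $0, deviation payoff −$8978.4 → loss $8978.4.
$25738.6: truthful payoff $0, deviation payoff −$5913.7 → loss $5913.7.
Total loss = $18036.9 + $4718.7 + $8978.4 + $5913.7 = $37647.7.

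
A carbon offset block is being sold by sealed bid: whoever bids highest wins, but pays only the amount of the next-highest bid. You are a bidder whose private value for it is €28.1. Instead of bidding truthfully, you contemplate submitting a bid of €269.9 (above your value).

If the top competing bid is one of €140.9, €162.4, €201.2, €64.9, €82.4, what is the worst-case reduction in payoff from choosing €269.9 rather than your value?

€173.1

€140.9: truthful gives €0, deviation gives −€112.8 → loss €112.8.
€162.4: truthful gives €0, deviation gives −€134.3 → loss €134.3.
€201.2: truthful gives €0, deviation gives −€173.1 → loss €173.1.
€64.9: truthful gives €0, deviation gives −€36.8 → loss €36.8.
€82.4: truthful gives €0, deviation gives −€54.3 → loss €54.3.
Maximum loss: €173.1.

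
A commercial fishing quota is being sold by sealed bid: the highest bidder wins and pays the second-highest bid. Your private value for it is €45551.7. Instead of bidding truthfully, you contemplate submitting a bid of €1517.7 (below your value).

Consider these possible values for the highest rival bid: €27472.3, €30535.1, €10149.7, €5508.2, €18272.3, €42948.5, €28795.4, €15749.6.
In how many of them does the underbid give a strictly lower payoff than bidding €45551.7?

The deviation hurts exactly when the highest competing bid lies strictly between €1517.7 and €45551.7 — underbidding then forfeits a profitable win.
€27472.3: inside the interval → strictly worse (loss €18079.4).
€30535.1: inside the interval → strictly worse (loss €15016.6).
€10149.7: inside the interval → strictly worse (loss €35402).
€5508.2: inside the interval → strictly worse (loss €40043.5).
€18272.3: inside the interval → strictly worse (loss €27279.4).
€42948.5: inside the interval → strictly worse (loss €2603.2).
€28795.4: inside the interval → strictly worse (loss €16756.3).
€15749.6: inside the interval → strictly worse (loss €29802.1).
Count: 8.

8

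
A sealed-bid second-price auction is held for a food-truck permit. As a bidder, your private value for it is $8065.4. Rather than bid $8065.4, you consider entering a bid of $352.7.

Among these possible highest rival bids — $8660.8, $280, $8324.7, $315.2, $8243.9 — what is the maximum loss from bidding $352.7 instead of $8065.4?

$0

$8660.8: same outcome either way → loss $0.
$280: same outcome either way → loss $0.
$8324.7: same outcome either way → loss $0.
$315.2: same outcome either way → loss $0.
$8243.9: same outcome either way → loss $0.
Maximum loss: $0.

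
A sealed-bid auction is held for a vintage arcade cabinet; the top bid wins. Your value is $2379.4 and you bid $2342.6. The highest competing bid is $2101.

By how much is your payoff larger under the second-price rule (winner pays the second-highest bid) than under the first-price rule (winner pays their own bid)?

$241.6

You have the highest bid, so you win under either rule.
Second-price: pay $2101 → payoff $278.4.
First-price: pay your own bid $2342.6 → payoff $36.8.
Difference = $278.4 − ($36.8) = $241.6.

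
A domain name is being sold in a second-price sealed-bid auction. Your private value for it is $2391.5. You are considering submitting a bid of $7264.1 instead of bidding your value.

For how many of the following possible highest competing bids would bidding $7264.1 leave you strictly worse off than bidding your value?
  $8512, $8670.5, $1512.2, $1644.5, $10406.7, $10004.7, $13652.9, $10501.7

The deviation hurts exactly when the highest competing bid lies strictly between $2391.5 and $7264.1 — overbidding then wins at a price above your value.
$8512: above both → same outcome either way.
$8670.5: above both → same outcome either way.
$1512.2: below both → same outcome either way.
$1644.5: below both → same outcome either way.
$10406.7: above both → same outcome either way.
$10004.7: above both → same outcome either way.
$13652.9: above both → same outcome either way.
$10501.7: above both → same outcome either way.
Count: 0.

0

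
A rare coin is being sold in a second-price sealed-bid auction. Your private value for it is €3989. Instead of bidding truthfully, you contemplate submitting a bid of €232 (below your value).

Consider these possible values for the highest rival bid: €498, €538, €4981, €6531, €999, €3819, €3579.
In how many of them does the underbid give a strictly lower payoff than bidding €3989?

The deviation hurts exactly when the highest competing bid lies strictly between €232 and €3989 — underbidding then forfeits a profitable win.
€498: inside the interval → strictly worse (loss €3491).
€538: inside the interval → strictly worse (loss €3451).
€4981: above both → same outcome either way.
€6531: above both → same outcome either way.
€999: inside the interval → strictly worse (loss €2990).
€3819: inside the interval → strictly worse (loss €170).
€3579: inside the interval → strictly worse (loss €410).
Count: 5.

5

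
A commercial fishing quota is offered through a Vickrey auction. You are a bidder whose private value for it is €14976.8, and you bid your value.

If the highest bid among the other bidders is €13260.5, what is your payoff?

Your bid €14976.8 exceeds the highest competing bid €13260.5, so you win.
In a second-price auction the winner pays the second-highest bid, €13260.5.
Payoff = value − price = €14976.8 − €13260.5 = €1716.3.

€1716.3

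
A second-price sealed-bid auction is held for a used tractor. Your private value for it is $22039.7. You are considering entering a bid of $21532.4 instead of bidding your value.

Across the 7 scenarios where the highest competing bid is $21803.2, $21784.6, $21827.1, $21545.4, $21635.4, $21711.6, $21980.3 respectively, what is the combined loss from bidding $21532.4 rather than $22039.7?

The deviation costs you only when the competing bid falls strictly between $21532.4 and $22039.7; elsewhere both bids give the same outcome.
$21803.2: truthful payoff $236.5, deviation payoff $0 → loss $236.5.
$21784.6: truthful payoff $255.1, deviation payoff $0 → loss $255.1.
$21827.1: truthful payoff $212.6, deviation payoff $0 → loss $212.6.
$21545.4: truthful payoff $494.3, deviation payoff $0 → loss $494.3.
$21635.4: truthful payoff $404.3, deviation payoff $0 → loss $404.3.
$21711.6: truthful payoff $328.1, deviation payoff $0 → loss $328.1.
$21980.3: truthful payoff $59.4, deviation payoff $0 → loss $59.4.
Total loss = $236.5 + $255.1 + $212.6 + $494.3 + $404.3 + $328.1 + $59.4 = $1990.3.

$1990.3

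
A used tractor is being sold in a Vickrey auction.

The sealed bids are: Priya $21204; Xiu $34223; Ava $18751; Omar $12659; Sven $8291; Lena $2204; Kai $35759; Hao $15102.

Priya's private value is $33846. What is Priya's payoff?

$0

Highest bid: Kai at $35759, so Kai wins.
Second-highest bid: Xiu at $34223 — that is the price the winner pays.
Priya did not win, so Priya pays nothing and receives nothing: payoff $0.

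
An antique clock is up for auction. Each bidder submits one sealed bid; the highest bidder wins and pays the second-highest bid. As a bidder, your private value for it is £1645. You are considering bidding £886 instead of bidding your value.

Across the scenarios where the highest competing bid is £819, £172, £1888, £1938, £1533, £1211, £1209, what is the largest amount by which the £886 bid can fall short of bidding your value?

£819: same outcome either way → loss £0.
£172: same outcome either way → loss £0.
£1888: same outcome either way → loss £0.
£1938: same outcome either way → loss £0.
£1533: truthful gives £112, deviation gives £0 → loss £112.
£1211: truthful gives £434, deviation gives £0 → loss £434.
£1209: truthful gives £436, deviation gives £0 → loss £436.
Maximum loss: £436.

£436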